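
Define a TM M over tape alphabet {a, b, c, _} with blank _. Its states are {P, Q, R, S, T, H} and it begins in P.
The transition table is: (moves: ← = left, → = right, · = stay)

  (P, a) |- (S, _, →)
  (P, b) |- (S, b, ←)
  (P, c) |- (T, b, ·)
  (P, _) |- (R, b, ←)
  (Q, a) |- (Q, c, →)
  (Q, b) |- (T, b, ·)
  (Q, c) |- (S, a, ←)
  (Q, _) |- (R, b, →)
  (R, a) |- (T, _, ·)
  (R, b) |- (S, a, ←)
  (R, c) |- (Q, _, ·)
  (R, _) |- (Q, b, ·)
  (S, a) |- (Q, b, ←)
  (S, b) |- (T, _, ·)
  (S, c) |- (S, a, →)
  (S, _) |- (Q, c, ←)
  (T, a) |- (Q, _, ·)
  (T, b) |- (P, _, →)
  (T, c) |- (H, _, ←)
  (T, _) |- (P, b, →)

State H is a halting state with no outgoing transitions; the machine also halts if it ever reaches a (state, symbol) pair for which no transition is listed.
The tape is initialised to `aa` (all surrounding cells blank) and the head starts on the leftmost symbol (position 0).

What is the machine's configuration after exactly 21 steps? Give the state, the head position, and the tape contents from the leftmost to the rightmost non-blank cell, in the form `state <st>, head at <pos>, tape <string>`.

P | [a]a___   read a → write _, move →, go to S
S | _[a]___   read a → write b, move ←, go to Q
Q | [_]b___   read _ → write b, move →, go to R
R | b[b]___   read b → write a, move ←, go to S
S | [b]a___   read b → write _, move ·, go to T
T | [_]a___   read _ → write b, move →, go to P
P | b[a]___   read a → write _, move →, go to S
S | b_[_]__   read _ → write c, move ←, go to Q
Q | b[_]c__   read _ → write b, move →, go to R
R | bb[c]__   read c → write _, move ·, go to Q
Q | bb[_]__   read _ → write b, move →, go to R
R | bbb[_]_   read _ → write b, move ·, go to Q
Q | bbb[b]_   read b → write b, move ·, go to T
T | bbb[b]_   read b → write _, move →, go to P
P | bbb_[_]   read _ → write b, move ←, go to R
R | bbb[_]b   read _ → write b, move ·, go to Q
Q | bbb[b]b   read b → write b, move ·, go to T
T | bbb[b]b   read b → write _, move →, go to P
P | bbb_[b]   read b → write b, move ←, go to S
S | bbb[_]b   read _ → write c, move ←, go to Q
Q | bb[b]cb   read b → write b, move ·, go to T
T | bb[b]cb
After 21 steps: state T, head at 2, tape bbbcb.

state T, head at 2, tape bbbcb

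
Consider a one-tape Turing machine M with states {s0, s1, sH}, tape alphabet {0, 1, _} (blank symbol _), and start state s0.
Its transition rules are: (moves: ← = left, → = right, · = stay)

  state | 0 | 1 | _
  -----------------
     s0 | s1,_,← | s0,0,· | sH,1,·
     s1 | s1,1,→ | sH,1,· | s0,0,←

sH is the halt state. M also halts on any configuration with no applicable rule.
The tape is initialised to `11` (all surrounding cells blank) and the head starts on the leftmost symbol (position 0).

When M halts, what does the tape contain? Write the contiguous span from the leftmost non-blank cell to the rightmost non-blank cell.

s0 | __[1]1   read 1 → write 0, move ·, go to s0
s0 | __[0]1   read 0 → write _, move ←, go to s1
s1 | _[_]_1   read _ → write 0, move ←, go to s0
s0 | [_]0_1   read _ → write 1, move ·, go to sH
sH | [1]0_1
The non-blank tape span at halt is 10_1.

10_1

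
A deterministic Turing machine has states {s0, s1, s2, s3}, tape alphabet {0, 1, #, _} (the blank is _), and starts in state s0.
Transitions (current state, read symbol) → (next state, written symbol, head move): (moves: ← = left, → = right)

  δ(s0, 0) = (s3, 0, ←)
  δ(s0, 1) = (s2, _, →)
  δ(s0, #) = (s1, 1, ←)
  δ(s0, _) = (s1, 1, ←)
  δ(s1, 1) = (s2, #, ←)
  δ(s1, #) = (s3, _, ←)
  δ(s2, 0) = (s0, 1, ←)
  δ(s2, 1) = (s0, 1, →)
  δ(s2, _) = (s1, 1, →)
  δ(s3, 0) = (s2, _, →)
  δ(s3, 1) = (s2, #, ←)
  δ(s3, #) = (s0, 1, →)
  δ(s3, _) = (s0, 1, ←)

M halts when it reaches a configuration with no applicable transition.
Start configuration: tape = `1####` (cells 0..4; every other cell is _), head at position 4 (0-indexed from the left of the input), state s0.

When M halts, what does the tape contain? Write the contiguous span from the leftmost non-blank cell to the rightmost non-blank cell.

1##11

s0 | 1###[#]   read # → write 1, move ←, go to s1
s1 | 1##[#]1   read # → write _, move ←, go to s3
s3 | 1#[#]_1   read # → write 1, move →, go to s0
s0 | 1#1[_]1   read _ → write 1, move ←, go to s1
s1 | 1#[1]11   read 1 → write #, move ←, go to s2
s2 | 1[#]#11
The non-blank tape span at halt is 1##11.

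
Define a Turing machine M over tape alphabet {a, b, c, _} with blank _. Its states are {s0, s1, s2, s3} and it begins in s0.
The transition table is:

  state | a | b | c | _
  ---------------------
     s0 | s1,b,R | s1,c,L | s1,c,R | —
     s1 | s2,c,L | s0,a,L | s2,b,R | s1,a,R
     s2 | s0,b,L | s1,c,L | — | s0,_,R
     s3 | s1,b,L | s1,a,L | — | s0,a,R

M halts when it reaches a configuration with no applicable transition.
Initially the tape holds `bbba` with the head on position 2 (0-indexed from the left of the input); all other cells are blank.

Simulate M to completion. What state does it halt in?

s2

s0 | __bb[b]a   read b → write c, move L, go to s1
s1 | __b[b]ca   read b → write a, move L, go to s0
s0 | __[b]aca   read b → write c, move L, go to s1
s1 | _[_]caca   read _ → write a, move R, go to s1
s1 | _a[c]aca   read c → write b, move R, go to s2
s2 | _ab[a]ca   read a → write b, move L, go to s0
s0 | _a[b]bca   read b → write c, move L, go to s1
s1 | _[a]cbca   read a → write c, move L, go to s2
s2 | [_]ccbca   read _ → write _, move R, go to s0
s0 | _[c]cbca   read c → write c, move R, go to s1
s1 | _c[c]bca   read c → write b, move R, go to s2
s2 | _cb[b]ca   read b → write c, move L, go to s1
s1 | _c[b]cca   read b → write a, move L, go to s0
s0 | _[c]acca   read c → write c, move R, go to s1
s1 | _c[a]cca   read a → write c, move L, go to s2
s2 | _[c]ccca
No transition is defined for (s2, c); M halts in state s2.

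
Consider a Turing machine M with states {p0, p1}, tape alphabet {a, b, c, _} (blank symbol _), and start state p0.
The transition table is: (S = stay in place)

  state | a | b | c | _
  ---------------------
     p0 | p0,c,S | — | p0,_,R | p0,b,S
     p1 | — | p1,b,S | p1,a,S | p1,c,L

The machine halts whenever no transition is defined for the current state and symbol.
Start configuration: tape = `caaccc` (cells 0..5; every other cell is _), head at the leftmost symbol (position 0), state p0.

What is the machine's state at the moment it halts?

p0

p0 | [c]aaccc_   read c → write _, move R, go to p0
p0 | _[a]accc_   read a → write c, move S, go to p0
p0 | _[c]accc_   read c → write _, move R, go to p0
p0 | __[a]ccc_   read a → write c, move S, go to p0
p0 | __[c]ccc_   read c → write _, move R, go to p0
p0 | ___[c]cc_   read c → write _, move R, go to p0
p0 | ____[c]c_   read c → write _, move R, go to p0
p0 | _____[c]_   read c → write _, move R, go to p0
p0 | ______[_]   read _ → write b, move S, go to p0
p0 | ______[b]
No transition is defined for (p0, b); M halts in state p0.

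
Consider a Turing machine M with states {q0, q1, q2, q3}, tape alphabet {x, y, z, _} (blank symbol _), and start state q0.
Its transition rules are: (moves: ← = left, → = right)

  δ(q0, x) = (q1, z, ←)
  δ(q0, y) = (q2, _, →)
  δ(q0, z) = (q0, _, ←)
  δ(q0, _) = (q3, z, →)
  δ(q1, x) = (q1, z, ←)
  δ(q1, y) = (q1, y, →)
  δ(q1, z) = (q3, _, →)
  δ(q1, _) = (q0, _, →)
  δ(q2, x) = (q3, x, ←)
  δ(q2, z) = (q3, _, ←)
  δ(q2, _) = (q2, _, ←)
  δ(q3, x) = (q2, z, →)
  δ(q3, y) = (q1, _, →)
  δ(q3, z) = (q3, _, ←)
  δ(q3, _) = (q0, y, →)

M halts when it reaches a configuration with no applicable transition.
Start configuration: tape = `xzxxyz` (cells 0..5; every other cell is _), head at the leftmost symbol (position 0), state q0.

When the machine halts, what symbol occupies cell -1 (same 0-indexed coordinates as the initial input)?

z

q0 | __[x]zxxyz   read x → write z, move ←, go to q1
q1 | _[_]zzxxyz   read _ → write _, move →, go to q0
q0 | __[z]zxxyz   read z → write _, move ←, go to q0
q0 | _[_]_zxxyz   read _ → write z, move →, go to q3
q3 | _z[_]zxxyz   read _ → write y, move →, go to q0
q0 | _zy[z]xxyz   read z → write _, move ←, go to q0
q0 | _z[y]_xxyz   read y → write _, move →, go to q2
q2 | _z_[_]xxyz   read _ → write _, move ←, go to q2
q2 | _z[_]_xxyz   read _ → write _, move ←, go to q2
q2 | _[z]__xxyz   read z → write _, move ←, go to q3
q3 | [_]___xxyz   read _ → write y, move →, go to q0
q0 | y[_]__xxyz   read _ → write z, move →, go to q3
q3 | yz[_]_xxyz   read _ → write y, move →, go to q0
q0 | yzy[_]xxyz   read _ → write z, move →, go to q3
q3 | yzyz[x]xyz   read x → write z, move →, go to q2
q2 | yzyzz[x]yz   read x → write x, move ←, go to q3
q3 | yzyz[z]xyz   read z → write _, move ←, go to q3
q3 | yzy[z]_xyz   read z → write _, move ←, go to q3
q3 | yz[y]__xyz   read y → write _, move →, go to q1
q1 | yz_[_]_xyz   read _ → write _, move →, go to q0
q0 | yz__[_]xyz   read _ → write z, move →, go to q3
q3 | yz__z[x]yz   read x → write z, move →, go to q2
q2 | yz__zz[y]z
Cell -1 holds z when M halts.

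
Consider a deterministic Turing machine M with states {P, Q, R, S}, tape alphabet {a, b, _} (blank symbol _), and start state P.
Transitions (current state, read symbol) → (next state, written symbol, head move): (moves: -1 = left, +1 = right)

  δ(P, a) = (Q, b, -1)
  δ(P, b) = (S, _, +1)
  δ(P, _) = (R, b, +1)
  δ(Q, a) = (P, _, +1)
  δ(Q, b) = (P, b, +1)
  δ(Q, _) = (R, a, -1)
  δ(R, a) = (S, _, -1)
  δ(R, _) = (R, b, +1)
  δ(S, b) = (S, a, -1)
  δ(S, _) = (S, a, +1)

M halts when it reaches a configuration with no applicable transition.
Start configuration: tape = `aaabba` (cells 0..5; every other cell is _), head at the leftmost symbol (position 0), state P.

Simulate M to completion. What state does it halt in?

S

state=P head=0 tape=___[a]aabba   (P,a)→(Q,b,-1)
state=Q head=-1 tape=__[_]baabba   (Q,_)→(R,a,-1)
state=R head=-2 tape=_[_]abaabba   (R,_)→(R,b,+1)
state=R head=-1 tape=_b[a]baabba   (R,a)→(S,_,-1)
state=S head=-2 tape=_[b]_baabba   (S,b)→(S,a,-1)
state=S head=-3 tape=[_]a_baabba   (S,_)→(S,a,+1)
state=S head=-2 tape=a[a]_baabba
No transition is defined for (S, a); M halts in state S.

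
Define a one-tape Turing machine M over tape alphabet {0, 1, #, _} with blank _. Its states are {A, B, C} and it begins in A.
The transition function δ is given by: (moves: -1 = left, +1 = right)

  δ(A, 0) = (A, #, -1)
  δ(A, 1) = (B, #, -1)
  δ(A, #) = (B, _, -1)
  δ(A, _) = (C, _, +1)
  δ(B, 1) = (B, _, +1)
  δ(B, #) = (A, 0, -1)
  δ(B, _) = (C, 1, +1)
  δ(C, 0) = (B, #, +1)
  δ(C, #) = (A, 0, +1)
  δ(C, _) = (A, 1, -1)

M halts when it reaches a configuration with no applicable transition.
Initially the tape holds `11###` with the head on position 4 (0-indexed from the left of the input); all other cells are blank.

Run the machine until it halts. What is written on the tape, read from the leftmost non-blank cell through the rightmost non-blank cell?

10#0##1

state=A head=4 tape=_11##[#]_   (A,#)→(B,_,-1)
state=B head=3 tape=_11#[#]__   (B,#)→(A,0,-1)
state=A head=2 tape=_11[#]0__   (A,#)→(B,_,-1)
state=B head=1 tape=_1[1]_0__   (B,1)→(B,_,+1)
state=B head=2 tape=_1_[_]0__   (B,_)→(C,1,+1)
state=C head=3 tape=_1_1[0]__   (C,0)→(B,#,+1)
state=B head=4 tape=_1_1#[_]_   (B,_)→(C,1,+1)
state=C head=5 tape=_1_1#1[_]   (C,_)→(A,1,-1)
state=A head=4 tape=_1_1#[1]1   (A,1)→(B,#,-1)
state=B head=3 tape=_1_1[#]#1   (B,#)→(A,0,-1)
state=A head=2 tape=_1_[1]0#1   (A,1)→(B,#,-1)
state=B head=1 tape=_1[_]#0#1   (B,_)→(C,1,+1)
state=C head=2 tape=_11[#]0#1   (C,#)→(A,0,+1)
state=A head=3 tape=_110[0]#1   (A,0)→(A,#,-1)
state=A head=2 tape=_11[0]##1   (A,0)→(A,#,-1)
state=A head=1 tape=_1[1]###1   (A,1)→(B,#,-1)
state=B head=0 tape=_[1]####1   (B,1)→(B,_,+1)
state=B head=1 tape=__[#]###1   (B,#)→(A,0,-1)
state=A head=0 tape=_[_]0###1   (A,_)→(C,_,+1)
state=C head=1 tape=__[0]###1   (C,0)→(B,#,+1)
state=B head=2 tape=__#[#]##1   (B,#)→(A,0,-1)
state=A head=1 tape=__[#]0##1   (A,#)→(B,_,-1)
state=B head=0 tape=_[_]_0##1   (B,_)→(C,1,+1)
state=C head=1 tape=_1[_]0##1   (C,_)→(A,1,-1)
state=A head=0 tape=_[1]10##1   (A,1)→(B,#,-1)
state=B head=-1 tape=[_]#10##1   (B,_)→(C,1,+1)
state=C head=0 tape=1[#]10##1   (C,#)→(A,0,+1)
state=A head=1 tape=10[1]0##1   (A,1)→(B,#,-1)
state=B head=0 tape=1[0]#0##1
The non-blank tape span at halt is 10#0##1.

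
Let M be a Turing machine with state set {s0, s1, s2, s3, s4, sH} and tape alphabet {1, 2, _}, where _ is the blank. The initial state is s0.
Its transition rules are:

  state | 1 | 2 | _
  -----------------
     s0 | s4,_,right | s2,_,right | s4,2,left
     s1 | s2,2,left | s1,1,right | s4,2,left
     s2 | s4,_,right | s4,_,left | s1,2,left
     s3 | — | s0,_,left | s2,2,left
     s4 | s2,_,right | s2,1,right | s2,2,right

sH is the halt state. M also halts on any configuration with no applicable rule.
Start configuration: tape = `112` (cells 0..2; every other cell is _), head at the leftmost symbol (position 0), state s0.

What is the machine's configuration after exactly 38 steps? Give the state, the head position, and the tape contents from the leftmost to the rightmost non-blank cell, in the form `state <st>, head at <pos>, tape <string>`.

state s4, head at 6, tape 11111

s0 | [1]12_____   read 1 → write _, move right, go to s4
s4 | _[1]2_____   read 1 → write _, move right, go to s2
s2 | __[2]_____   read 2 → write _, move left, go to s4
s4 | _[_]______   read _ → write 2, move right, go to s2
s2 | _2[_]_____   read _ → write 2, move left, go to s1
s1 | _[2]2_____   read 2 → write 1, move right, go to s1
s1 | _1[2]_____   read 2 → write 1, move right, go to s1
s1 | _11[_]____   read _ → write 2, move left, go to s4
s4 | _1[1]2____   read 1 → write _, move right, go to s2
s2 | _1_[2]____   read 2 → write _, move left, go to s4
s4 | _1[_]_____   read _ → write 2, move right, go to s2
s2 | _12[_]____   read _ → write 2, move left, go to s1
s1 | _1[2]2____   read 2 → write 1, move right, go to s1
s1 | _11[2]____   read 2 → write 1, move right, go to s1
s1 | _111[_]___   read _ → write 2, move left, go to s4
s4 | _11[1]2___   read 1 → write _, move right, go to s2
s2 | _11_[2]___   read 2 → write _, move left, go to s4
s4 | _11[_]____   read _ → write 2, move right, go to s2
s2 | _112[_]___   read _ → write 2, move left, go to s1
s1 | _11[2]2___   read 2 → write 1, move right, go to s1
s1 | _111[2]___   read 2 → write 1, move right, go to s1
s1 | _1111[_]__   read _ → write 2, move left, go to s4
s4 | _111[1]2__   read 1 → write _, move right, go to s2
s2 | _111_[2]__   read 2 → write _, move left, go to s4
s4 | _111[_]___   read _ → write 2, move right, go to s2
s2 | _1112[_]__   read _ → write 2, move left, go to s1
s1 | _111[2]2__   read 2 → write 1, move right, go to s1
s1 | _1111[2]__   read 2 → write 1, move right, go to s1
s1 | _11111[_]_   read _ → write 2, move left, go to s4
s4 | _1111[1]2_   read 1 → write _, move right, go to s2
s2 | _1111_[2]_   read 2 → write _, move left, go to s4
s4 | _1111[_]__   read _ → write 2, move right, go to s2
s2 | _11112[_]_   read _ → write 2, move left, go to s1
s1 | _1111[2]2_   read 2 → write 1, move right, go to s1
s1 | _11111[2]_   read 2 → write 1, move right, go to s1
s1 | _111111[_]   read _ → write 2, move left, go to s4
s4 | _11111[1]2   read 1 → write _, move right, go to s2
s2 | _11111_[2]   read 2 → write _, move left, go to s4
s4 | _11111[_]_
After 38 steps: state s4, head at 6, tape 11111.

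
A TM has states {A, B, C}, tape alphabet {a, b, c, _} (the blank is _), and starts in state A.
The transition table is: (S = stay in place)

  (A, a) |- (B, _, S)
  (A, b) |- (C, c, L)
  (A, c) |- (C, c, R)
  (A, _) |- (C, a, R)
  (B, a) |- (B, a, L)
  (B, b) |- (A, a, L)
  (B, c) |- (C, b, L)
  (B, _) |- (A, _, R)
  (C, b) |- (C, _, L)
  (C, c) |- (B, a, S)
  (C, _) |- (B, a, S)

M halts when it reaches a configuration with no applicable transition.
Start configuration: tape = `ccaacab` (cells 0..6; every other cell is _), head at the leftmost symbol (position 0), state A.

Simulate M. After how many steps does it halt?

16

A | __[c]caacab   read c → write c, move R, go to C
C | __c[c]aacab   read c → write a, move S, go to B
B | __c[a]aacab   read a → write a, move L, go to B
B | __[c]aaacab   read c → write b, move L, go to C
C | _[_]baaacab   read _ → write a, move S, go to B
B | _[a]baaacab   read a → write a, move L, go to B
B | [_]abaaacab   read _ → write _, move R, go to A
A | _[a]baaacab   read a → write _, move S, go to B
B | _[_]baaacab   read _ → write _, move R, go to A
A | __[b]aaacab   read b → write c, move L, go to C
C | _[_]caaacab   read _ → write a, move S, go to B
B | _[a]caaacab   read a → write a, move L, go to B
B | [_]acaaacab   read _ → write _, move R, go to A
A | _[a]caaacab   read a → write _, move S, go to B
B | _[_]caaacab   read _ → write _, move R, go to A
A | __[c]aaacab   read c → write c, move R, go to C
C | __c[a]aacab
M halts after 16 transitions.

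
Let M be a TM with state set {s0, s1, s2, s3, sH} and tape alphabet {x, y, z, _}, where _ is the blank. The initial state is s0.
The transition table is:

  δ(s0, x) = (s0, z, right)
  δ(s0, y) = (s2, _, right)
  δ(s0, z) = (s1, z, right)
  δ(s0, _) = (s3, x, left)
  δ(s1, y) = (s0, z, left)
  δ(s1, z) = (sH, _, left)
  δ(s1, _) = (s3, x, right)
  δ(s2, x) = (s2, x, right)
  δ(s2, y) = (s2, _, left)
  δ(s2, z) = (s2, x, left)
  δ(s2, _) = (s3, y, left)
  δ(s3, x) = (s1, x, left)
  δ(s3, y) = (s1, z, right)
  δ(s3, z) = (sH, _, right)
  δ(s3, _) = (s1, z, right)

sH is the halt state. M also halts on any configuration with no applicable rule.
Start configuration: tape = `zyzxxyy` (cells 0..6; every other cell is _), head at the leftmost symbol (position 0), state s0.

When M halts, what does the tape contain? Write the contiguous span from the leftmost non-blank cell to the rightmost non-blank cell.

z_zxxyy

state=s0 head=0 tape=[z]yzxxyy   (s0,z)→(s1,z,right)
state=s1 head=1 tape=z[y]zxxyy   (s1,y)→(s0,z,left)
state=s0 head=0 tape=[z]zzxxyy   (s0,z)→(s1,z,right)
state=s1 head=1 tape=z[z]zxxyy   (s1,z)→(sH,_,left)
state=sH head=0 tape=[z]_zxxyy
The non-blank tape span at halt is z_zxxyy.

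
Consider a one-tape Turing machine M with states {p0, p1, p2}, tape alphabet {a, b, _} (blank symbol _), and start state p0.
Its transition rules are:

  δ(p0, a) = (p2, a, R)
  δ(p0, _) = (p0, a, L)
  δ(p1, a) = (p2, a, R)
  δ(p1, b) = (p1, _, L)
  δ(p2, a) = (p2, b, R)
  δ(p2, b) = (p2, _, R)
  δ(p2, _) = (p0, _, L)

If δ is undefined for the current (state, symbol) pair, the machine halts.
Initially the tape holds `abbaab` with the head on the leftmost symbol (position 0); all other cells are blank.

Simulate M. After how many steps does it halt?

8

state=p0 head=0 tape=[a]bbaab_   (p0,a)→(p2,a,R)
state=p2 head=1 tape=a[b]baab_   (p2,b)→(p2,_,R)
state=p2 head=2 tape=a_[b]aab_   (p2,b)→(p2,_,R)
state=p2 head=3 tape=a__[a]ab_   (p2,a)→(p2,b,R)
state=p2 head=4 tape=a__b[a]b_   (p2,a)→(p2,b,R)
state=p2 head=5 tape=a__bb[b]_   (p2,b)→(p2,_,R)
state=p2 head=6 tape=a__bb_[_]   (p2,_)→(p0,_,L)
state=p0 head=5 tape=a__bb[_]_   (p0,_)→(p0,a,L)
state=p0 head=4 tape=a__b[b]a_
M halts after 8 transitions.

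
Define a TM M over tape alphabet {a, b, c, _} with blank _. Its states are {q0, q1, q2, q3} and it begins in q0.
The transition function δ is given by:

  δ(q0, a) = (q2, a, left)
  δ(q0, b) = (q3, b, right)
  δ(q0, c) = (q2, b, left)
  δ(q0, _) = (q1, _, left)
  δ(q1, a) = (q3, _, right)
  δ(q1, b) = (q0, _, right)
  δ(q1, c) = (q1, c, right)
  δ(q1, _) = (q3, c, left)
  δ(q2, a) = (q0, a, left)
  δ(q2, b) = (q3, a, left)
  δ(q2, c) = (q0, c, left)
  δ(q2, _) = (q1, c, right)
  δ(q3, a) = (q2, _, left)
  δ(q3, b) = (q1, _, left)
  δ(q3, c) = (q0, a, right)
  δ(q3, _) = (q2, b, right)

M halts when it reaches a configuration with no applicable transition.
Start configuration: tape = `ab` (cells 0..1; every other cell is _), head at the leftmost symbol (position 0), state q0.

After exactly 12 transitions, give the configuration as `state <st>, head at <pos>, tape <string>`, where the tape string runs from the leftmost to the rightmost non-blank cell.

state=q0 head=0 tape=____[a]b   (q0,a)→(q2,a,left)
state=q2 head=-1 tape=___[_]ab   (q2,_)→(q1,c,right)
state=q1 head=0 tape=___c[a]b   (q1,a)→(q3,_,right)
state=q3 head=1 tape=___c_[b]   (q3,b)→(q1,_,left)
state=q1 head=0 tape=___c[_]_   (q1,_)→(q3,c,left)
state=q3 head=-1 tape=___[c]c_   (q3,c)→(q0,a,right)
state=q0 head=0 tape=___a[c]_   (q0,c)→(q2,b,left)
state=q2 head=-1 tape=___[a]b_   (q2,a)→(q0,a,left)
state=q0 head=-2 tape=__[_]ab_   (q0,_)→(q1,_,left)
state=q1 head=-3 tape=_[_]_ab_   (q1,_)→(q3,c,left)
state=q3 head=-4 tape=[_]c_ab_   (q3,_)→(q2,b,right)
state=q2 head=-3 tape=b[c]_ab_   (q2,c)→(q0,c,left)
state=q0 head=-4 tape=[b]c_ab_
After 12 steps: state q0, head at -4, tape bc_ab.

state q0, head at -4, tape bc_ab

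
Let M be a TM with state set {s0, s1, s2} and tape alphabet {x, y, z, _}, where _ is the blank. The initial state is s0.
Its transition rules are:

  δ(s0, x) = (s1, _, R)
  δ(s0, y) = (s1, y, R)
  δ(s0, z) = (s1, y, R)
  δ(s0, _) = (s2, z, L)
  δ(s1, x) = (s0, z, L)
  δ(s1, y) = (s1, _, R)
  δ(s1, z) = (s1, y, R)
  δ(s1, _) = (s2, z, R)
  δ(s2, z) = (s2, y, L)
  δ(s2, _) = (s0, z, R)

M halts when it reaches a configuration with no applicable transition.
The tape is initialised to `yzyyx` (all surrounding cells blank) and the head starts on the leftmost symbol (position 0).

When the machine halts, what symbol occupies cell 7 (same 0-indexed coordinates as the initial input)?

z

state=s0 head=0 tape=[y]zyyx___   (s0,y)→(s1,y,R)
state=s1 head=1 tape=y[z]yyx___   (s1,z)→(s1,y,R)
state=s1 head=2 tape=yy[y]yx___   (s1,y)→(s1,_,R)
state=s1 head=3 tape=yy_[y]x___   (s1,y)→(s1,_,R)
state=s1 head=4 tape=yy__[x]___   (s1,x)→(s0,z,L)
state=s0 head=3 tape=yy_[_]z___   (s0,_)→(s2,z,L)
state=s2 head=2 tape=yy[_]zz___   (s2,_)→(s0,z,R)
state=s0 head=3 tape=yyz[z]z___   (s0,z)→(s1,y,R)
state=s1 head=4 tape=yyzy[z]___   (s1,z)→(s1,y,R)
state=s1 head=5 tape=yyzyy[_]__   (s1,_)→(s2,z,R)
state=s2 head=6 tape=yyzyyz[_]_   (s2,_)→(s0,z,R)
state=s0 head=7 tape=yyzyyzz[_]   (s0,_)→(s2,z,L)
state=s2 head=6 tape=yyzyyz[z]z   (s2,z)→(s2,y,L)
state=s2 head=5 tape=yyzyy[z]yz   (s2,z)→(s2,y,L)
state=s2 head=4 tape=yyzy[y]yyz
Cell 7 holds z when M halts.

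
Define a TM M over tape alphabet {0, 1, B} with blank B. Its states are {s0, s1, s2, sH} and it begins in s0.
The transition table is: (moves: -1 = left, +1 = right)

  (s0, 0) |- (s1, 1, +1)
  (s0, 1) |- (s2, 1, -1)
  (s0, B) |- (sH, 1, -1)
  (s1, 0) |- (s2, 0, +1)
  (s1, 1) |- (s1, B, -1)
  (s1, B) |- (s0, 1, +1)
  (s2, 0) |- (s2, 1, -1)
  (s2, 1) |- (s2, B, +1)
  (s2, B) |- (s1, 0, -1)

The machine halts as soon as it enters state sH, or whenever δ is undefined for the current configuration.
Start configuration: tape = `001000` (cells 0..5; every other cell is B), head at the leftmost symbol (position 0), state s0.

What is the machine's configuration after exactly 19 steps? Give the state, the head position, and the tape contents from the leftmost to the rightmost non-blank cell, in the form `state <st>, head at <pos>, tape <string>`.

state s1, head at 1, tape 0

state=s0 head=0 tape=[0]01000   (s0,0)→(s1,1,+1)
state=s1 head=1 tape=1[0]1000   (s1,0)→(s2,0,+1)
state=s2 head=2 tape=10[1]000   (s2,1)→(s2,B,+1)
state=s2 head=3 tape=10B[0]00   (s2,0)→(s2,1,-1)
state=s2 head=2 tape=10[B]100   (s2,B)→(s1,0,-1)
state=s1 head=1 tape=1[0]0100   (s1,0)→(s2,0,+1)
state=s2 head=2 tape=10[0]100   (s2,0)→(s2,1,-1)
state=s2 head=1 tape=1[0]1100   (s2,0)→(s2,1,-1)
state=s2 head=0 tape=[1]11100   (s2,1)→(s2,B,+1)
state=s2 head=1 tape=B[1]1100   (s2,1)→(s2,B,+1)
state=s2 head=2 tape=BB[1]100   (s2,1)→(s2,B,+1)
state=s2 head=3 tape=BBB[1]00   (s2,1)→(s2,B,+1)
state=s2 head=4 tape=BBBB[0]0   (s2,0)→(s2,1,-1)
state=s2 head=3 tape=BBB[B]10   (s2,B)→(s1,0,-1)
state=s1 head=2 tape=BB[B]010   (s1,B)→(s0,1,+1)
state=s0 head=3 tape=BB1[0]10   (s0,0)→(s1,1,+1)
state=s1 head=4 tape=BB11[1]0   (s1,1)→(s1,B,-1)
state=s1 head=3 tape=BB1[1]B0   (s1,1)→(s1,B,-1)
state=s1 head=2 tape=BB[1]BB0   (s1,1)→(s1,B,-1)
state=s1 head=1 tape=B[B]BBB0
After 19 steps: state s1, head at 1, tape 0.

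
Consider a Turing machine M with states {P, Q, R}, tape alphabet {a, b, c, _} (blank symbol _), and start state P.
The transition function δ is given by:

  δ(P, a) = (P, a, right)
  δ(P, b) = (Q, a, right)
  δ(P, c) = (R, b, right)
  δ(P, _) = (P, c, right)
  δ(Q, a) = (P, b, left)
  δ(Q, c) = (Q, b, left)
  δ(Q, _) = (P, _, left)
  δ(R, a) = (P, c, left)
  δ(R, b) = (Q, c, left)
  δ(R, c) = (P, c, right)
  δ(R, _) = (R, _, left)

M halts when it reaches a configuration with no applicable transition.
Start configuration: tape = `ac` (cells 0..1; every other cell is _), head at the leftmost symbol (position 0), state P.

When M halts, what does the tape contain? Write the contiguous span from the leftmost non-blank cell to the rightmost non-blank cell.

state=P head=0 tape=_[a]c_   (P,a)→(P,a,right)
state=P head=1 tape=_a[c]_   (P,c)→(R,b,right)
state=R head=2 tape=_ab[_]   (R,_)→(R,_,left)
state=R head=1 tape=_a[b]_   (R,b)→(Q,c,left)
state=Q head=0 tape=_[a]c_   (Q,a)→(P,b,left)
state=P head=-1 tape=[_]bc_   (P,_)→(P,c,right)
state=P head=0 tape=c[b]c_   (P,b)→(Q,a,right)
state=Q head=1 tape=ca[c]_   (Q,c)→(Q,b,left)
state=Q head=0 tape=c[a]b_   (Q,a)→(P,b,left)
state=P head=-1 tape=[c]bb_   (P,c)→(R,b,right)
state=R head=0 tape=b[b]b_   (R,b)→(Q,c,left)
state=Q head=-1 tape=[b]cb_
The non-blank tape span at halt is bcb.

bcb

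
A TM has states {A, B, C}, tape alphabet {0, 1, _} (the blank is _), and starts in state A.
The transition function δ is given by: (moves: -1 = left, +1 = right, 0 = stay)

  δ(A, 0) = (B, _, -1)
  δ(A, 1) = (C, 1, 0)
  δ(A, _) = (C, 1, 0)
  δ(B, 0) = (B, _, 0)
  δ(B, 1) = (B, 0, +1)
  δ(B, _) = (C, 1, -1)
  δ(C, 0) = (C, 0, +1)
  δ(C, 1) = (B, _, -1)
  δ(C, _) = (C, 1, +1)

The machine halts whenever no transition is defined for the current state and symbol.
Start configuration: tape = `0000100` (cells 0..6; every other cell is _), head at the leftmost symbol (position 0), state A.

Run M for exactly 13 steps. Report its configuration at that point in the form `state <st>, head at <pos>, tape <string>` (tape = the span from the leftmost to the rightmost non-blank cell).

state B, head at -2, tape 0___000100

A | ___[0]000100   read 0 → write _, move -1, go to B
B | __[_]_000100   read _ → write 1, move -1, go to C
C | _[_]1_000100   read _ → write 1, move +1, go to C
C | _1[1]_000100   read 1 → write _, move -1, go to B
B | _[1]__000100   read 1 → write 0, move +1, go to B
B | _0[_]_000100   read _ → write 1, move -1, go to C
C | _[0]1_000100   read 0 → write 0, move +1, go to C
C | _0[1]_000100   read 1 → write _, move -1, go to B
B | _[0]__000100   read 0 → write _, move 0, go to B
B | _[_]__000100   read _ → write 1, move -1, go to C
C | [_]1__000100   read _ → write 1, move +1, go to C
C | 1[1]__000100   read 1 → write _, move -1, go to B
B | [1]___000100   read 1 → write 0, move +1, go to B
B | 0[_]__000100
After 13 steps: state B, head at -2, tape 0___000100.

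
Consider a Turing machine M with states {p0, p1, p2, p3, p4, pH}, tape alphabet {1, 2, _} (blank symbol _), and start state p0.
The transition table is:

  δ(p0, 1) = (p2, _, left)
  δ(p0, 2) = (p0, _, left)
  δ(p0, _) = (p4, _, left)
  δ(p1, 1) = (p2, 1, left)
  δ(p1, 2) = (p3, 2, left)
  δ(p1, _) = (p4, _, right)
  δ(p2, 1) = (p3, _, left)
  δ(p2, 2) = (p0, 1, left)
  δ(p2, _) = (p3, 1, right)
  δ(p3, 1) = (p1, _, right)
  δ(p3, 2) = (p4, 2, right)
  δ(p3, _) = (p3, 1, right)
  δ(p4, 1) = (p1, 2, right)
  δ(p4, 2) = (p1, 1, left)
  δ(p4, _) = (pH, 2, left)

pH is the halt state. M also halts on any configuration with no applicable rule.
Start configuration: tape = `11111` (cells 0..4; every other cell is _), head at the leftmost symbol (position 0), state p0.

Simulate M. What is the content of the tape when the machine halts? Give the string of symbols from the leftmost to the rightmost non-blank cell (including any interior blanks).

p0 | _[1]1111__   read 1 → write _, move left, go to p2
p2 | [_]_1111__   read _ → write 1, move right, go to p3
p3 | 1[_]1111__   read _ → write 1, move right, go to p3
p3 | 11[1]111__   read 1 → write _, move right, go to p1
p1 | 11_[1]11__   read 1 → write 1, move left, go to p2
p2 | 11[_]111__   read _ → write 1, move right, go to p3
p3 | 111[1]11__   read 1 → write _, move right, go to p1
p1 | 111_[1]1__   read 1 → write 1, move left, go to p2
p2 | 111[_]11__   read _ → write 1, move right, go to p3
p3 | 1111[1]1__   read 1 → write _, move right, go to p1
p1 | 1111_[1]__   read 1 → write 1, move left, go to p2
p2 | 1111[_]1__   read _ → write 1, move right, go to p3
p3 | 11111[1]__   read 1 → write _, move right, go to p1
p1 | 11111_[_]_   read _ → write _, move right, go to p4
p4 | 11111__[_]   read _ → write 2, move left, go to pH
pH | 11111_[_]2
The non-blank tape span at halt is 11111__2.

11111__2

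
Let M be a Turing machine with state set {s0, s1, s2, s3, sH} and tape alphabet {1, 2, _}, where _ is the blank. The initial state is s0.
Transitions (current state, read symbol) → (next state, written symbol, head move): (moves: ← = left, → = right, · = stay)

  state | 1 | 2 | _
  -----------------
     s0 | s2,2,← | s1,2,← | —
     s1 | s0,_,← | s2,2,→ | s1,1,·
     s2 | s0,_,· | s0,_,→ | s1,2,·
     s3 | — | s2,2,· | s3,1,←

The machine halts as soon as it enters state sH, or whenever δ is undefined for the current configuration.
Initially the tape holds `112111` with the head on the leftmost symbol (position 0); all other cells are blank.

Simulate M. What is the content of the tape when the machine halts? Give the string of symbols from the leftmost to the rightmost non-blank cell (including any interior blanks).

2__2111

s0 | _[1]12111   read 1 → write 2, move ←, go to s2
s2 | [_]212111   read _ → write 2, move ·, go to s1
s1 | [2]212111   read 2 → write 2, move →, go to s2
s2 | 2[2]12111   read 2 → write _, move →, go to s0
s0 | 2_[1]2111   read 1 → write 2, move ←, go to s2
s2 | 2[_]22111   read _ → write 2, move ·, go to s1
s1 | 2[2]22111   read 2 → write 2, move →, go to s2
s2 | 22[2]2111   read 2 → write _, move →, go to s0
s0 | 22_[2]111   read 2 → write 2, move ←, go to s1
s1 | 22[_]2111   read _ → write 1, move ·, go to s1
s1 | 22[1]2111   read 1 → write _, move ←, go to s0
s0 | 2[2]_2111   read 2 → write 2, move ←, go to s1
s1 | [2]2_2111   read 2 → write 2, move →, go to s2
s2 | 2[2]_2111   read 2 → write _, move →, go to s0
s0 | 2_[_]2111
The non-blank tape span at halt is 2__2111.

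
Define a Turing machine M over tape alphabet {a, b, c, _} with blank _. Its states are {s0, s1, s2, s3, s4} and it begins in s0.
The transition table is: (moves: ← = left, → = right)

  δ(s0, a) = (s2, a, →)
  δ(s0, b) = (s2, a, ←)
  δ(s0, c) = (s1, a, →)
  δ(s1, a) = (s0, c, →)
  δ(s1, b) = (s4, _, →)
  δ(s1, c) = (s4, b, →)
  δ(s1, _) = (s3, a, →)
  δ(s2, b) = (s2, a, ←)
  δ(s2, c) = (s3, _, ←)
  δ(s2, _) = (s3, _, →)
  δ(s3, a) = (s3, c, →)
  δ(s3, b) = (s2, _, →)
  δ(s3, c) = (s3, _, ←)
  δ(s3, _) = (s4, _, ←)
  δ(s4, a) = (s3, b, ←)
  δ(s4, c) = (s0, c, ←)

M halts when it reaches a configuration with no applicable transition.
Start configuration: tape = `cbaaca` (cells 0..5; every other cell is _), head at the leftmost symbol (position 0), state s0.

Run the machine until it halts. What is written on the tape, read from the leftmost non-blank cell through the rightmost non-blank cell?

b_baca

s0 | __[c]baaca   read c → write a, move →, go to s1
s1 | __a[b]aaca   read b → write _, move →, go to s4
s4 | __a_[a]aca   read a → write b, move ←, go to s3
s3 | __a[_]baca   read _ → write _, move ←, go to s4
s4 | __[a]_baca   read a → write b, move ←, go to s3
s3 | _[_]b_baca   read _ → write _, move ←, go to s4
s4 | [_]_b_baca
The non-blank tape span at halt is b_baca.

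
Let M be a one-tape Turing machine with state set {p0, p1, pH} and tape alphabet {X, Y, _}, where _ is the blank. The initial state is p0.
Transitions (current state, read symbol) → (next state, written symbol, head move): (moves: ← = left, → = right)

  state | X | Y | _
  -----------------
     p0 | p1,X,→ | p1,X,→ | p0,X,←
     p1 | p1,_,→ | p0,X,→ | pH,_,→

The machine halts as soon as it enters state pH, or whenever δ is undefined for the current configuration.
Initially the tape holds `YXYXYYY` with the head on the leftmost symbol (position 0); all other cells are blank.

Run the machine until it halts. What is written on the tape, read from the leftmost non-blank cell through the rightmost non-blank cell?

state=p0 head=0 tape=[Y]XYXYYY___   (p0,Y)→(p1,X,→)
state=p1 head=1 tape=X[X]YXYYY___   (p1,X)→(p1,_,→)
state=p1 head=2 tape=X_[Y]XYYY___   (p1,Y)→(p0,X,→)
state=p0 head=3 tape=X_X[X]YYY___   (p0,X)→(p1,X,→)
state=p1 head=4 tape=X_XX[Y]YY___   (p1,Y)→(p0,X,→)
state=p0 head=5 tape=X_XXX[Y]Y___   (p0,Y)→(p1,X,→)
state=p1 head=6 tape=X_XXXX[Y]___   (p1,Y)→(p0,X,→)
state=p0 head=7 tape=X_XXXXX[_]__   (p0,_)→(p0,X,←)
state=p0 head=6 tape=X_XXXX[X]X__   (p0,X)→(p1,X,→)
state=p1 head=7 tape=X_XXXXX[X]__   (p1,X)→(p1,_,→)
state=p1 head=8 tape=X_XXXXX_[_]_   (p1,_)→(pH,_,→)
state=pH head=9 tape=X_XXXXX__[_]
The non-blank tape span at halt is X_XXXXX.

X_XXXXX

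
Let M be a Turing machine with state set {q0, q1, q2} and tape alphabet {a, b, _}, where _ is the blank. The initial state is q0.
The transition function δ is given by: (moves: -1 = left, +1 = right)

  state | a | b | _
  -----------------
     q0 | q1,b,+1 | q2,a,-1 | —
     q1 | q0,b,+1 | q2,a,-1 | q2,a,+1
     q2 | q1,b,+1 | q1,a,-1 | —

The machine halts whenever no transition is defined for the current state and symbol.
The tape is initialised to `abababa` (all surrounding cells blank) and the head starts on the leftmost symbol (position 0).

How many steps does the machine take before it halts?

state=q0 head=0 tape=__[a]bababa   (q0,a)→(q1,b,+1)
state=q1 head=1 tape=__b[b]ababa   (q1,b)→(q2,a,-1)
state=q2 head=0 tape=__[b]aababa   (q2,b)→(q1,a,-1)
state=q1 head=-1 tape=_[_]aaababa   (q1,_)→(q2,a,+1)
state=q2 head=0 tape=_a[a]aababa   (q2,a)→(q1,b,+1)
state=q1 head=1 tape=_ab[a]ababa   (q1,a)→(q0,b,+1)
state=q0 head=2 tape=_abb[a]baba   (q0,a)→(q1,b,+1)
state=q1 head=3 tape=_abbb[b]aba   (q1,b)→(q2,a,-1)
state=q2 head=2 tape=_abb[b]aaba   (q2,b)→(q1,a,-1)
state=q1 head=1 tape=_ab[b]aaaba   (q1,b)→(q2,a,-1)
state=q2 head=0 tape=_a[b]aaaaba   (q2,b)→(q1,a,-1)
state=q1 head=-1 tape=_[a]aaaaaba   (q1,a)→(q0,b,+1)
state=q0 head=0 tape=_b[a]aaaaba   (q0,a)→(q1,b,+1)
state=q1 head=1 tape=_bb[a]aaaba   (q1,a)→(q0,b,+1)
state=q0 head=2 tape=_bbb[a]aaba   (q0,a)→(q1,b,+1)
state=q1 head=3 tape=_bbbb[a]aba   (q1,a)→(q0,b,+1)
state=q0 head=4 tape=_bbbbb[a]ba   (q0,a)→(q1,b,+1)
state=q1 head=5 tape=_bbbbbb[b]a   (q1,b)→(q2,a,-1)
state=q2 head=4 tape=_bbbbb[b]aa   (q2,b)→(q1,a,-1)
state=q1 head=3 tape=_bbbb[b]aaa   (q1,b)→(q2,a,-1)
state=q2 head=2 tape=_bbb[b]aaaa   (q2,b)→(q1,a,-1)
state=q1 head=1 tape=_bb[b]aaaaa   (q1,b)→(q2,a,-1)
state=q2 head=0 tape=_b[b]aaaaaa   (q2,b)→(q1,a,-1)
state=q1 head=-1 tape=_[b]aaaaaaa   (q1,b)→(q2,a,-1)
state=q2 head=-2 tape=[_]aaaaaaaa
M halts after 24 transitions.

24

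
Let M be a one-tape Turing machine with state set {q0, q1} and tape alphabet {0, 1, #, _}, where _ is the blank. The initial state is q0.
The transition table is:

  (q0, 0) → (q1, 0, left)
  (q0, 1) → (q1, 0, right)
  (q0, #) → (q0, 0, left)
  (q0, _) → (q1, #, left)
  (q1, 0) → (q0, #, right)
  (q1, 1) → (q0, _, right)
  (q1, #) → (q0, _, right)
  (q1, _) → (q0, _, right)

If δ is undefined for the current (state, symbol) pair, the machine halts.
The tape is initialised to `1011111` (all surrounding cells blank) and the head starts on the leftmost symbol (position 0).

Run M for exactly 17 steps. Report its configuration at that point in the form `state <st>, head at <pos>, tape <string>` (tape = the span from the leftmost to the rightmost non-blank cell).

state q0, head at 5, tape 0#0_##000

state=q0 head=0 tape=[1]011111__   (q0,1)→(q1,0,right)
state=q1 head=1 tape=0[0]11111__   (q1,0)→(q0,#,right)
state=q0 head=2 tape=0#[1]1111__   (q0,1)→(q1,0,right)
state=q1 head=3 tape=0#0[1]111__   (q1,1)→(q0,_,right)
state=q0 head=4 tape=0#0_[1]11__   (q0,1)→(q1,0,right)
state=q1 head=5 tape=0#0_0[1]1__   (q1,1)→(q0,_,right)
state=q0 head=6 tape=0#0_0_[1]__   (q0,1)→(q1,0,right)
state=q1 head=7 tape=0#0_0_0[_]_   (q1,_)→(q0,_,right)
state=q0 head=8 tape=0#0_0_0_[_]   (q0,_)→(q1,#,left)
state=q1 head=7 tape=0#0_0_0[_]#   (q1,_)→(q0,_,right)
state=q0 head=8 tape=0#0_0_0_[#]   (q0,#)→(q0,0,left)
state=q0 head=7 tape=0#0_0_0[_]0   (q0,_)→(q1,#,left)
state=q1 head=6 tape=0#0_0_[0]#0   (q1,0)→(q0,#,right)
state=q0 head=7 tape=0#0_0_#[#]0   (q0,#)→(q0,0,left)
state=q0 head=6 tape=0#0_0_[#]00   (q0,#)→(q0,0,left)
state=q0 head=5 tape=0#0_0[_]000   (q0,_)→(q1,#,left)
state=q1 head=4 tape=0#0_[0]#000   (q1,0)→(q0,#,right)
state=q0 head=5 tape=0#0_#[#]000
After 17 steps: state q0, head at 5, tape 0#0_##000.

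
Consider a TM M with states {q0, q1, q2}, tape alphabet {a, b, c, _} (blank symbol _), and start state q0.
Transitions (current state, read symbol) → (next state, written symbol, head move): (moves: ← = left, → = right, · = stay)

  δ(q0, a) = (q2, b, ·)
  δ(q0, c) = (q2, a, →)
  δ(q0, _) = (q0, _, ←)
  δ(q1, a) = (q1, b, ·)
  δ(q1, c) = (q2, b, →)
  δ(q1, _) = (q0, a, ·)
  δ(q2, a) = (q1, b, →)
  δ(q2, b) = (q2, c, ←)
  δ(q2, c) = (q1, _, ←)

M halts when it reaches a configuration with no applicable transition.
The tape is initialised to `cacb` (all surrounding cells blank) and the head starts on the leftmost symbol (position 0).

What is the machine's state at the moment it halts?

state=q0 head=0 tape=[c]acb   (q0,c)→(q2,a,→)
state=q2 head=1 tape=a[a]cb   (q2,a)→(q1,b,→)
state=q1 head=2 tape=ab[c]b   (q1,c)→(q2,b,→)
state=q2 head=3 tape=abb[b]   (q2,b)→(q2,c,←)
state=q2 head=2 tape=ab[b]c   (q2,b)→(q2,c,←)
state=q2 head=1 tape=a[b]cc   (q2,b)→(q2,c,←)
state=q2 head=0 tape=[a]ccc   (q2,a)→(q1,b,→)
state=q1 head=1 tape=b[c]cc   (q1,c)→(q2,b,→)
state=q2 head=2 tape=bb[c]c   (q2,c)→(q1,_,←)
state=q1 head=1 tape=b[b]_c
No transition is defined for (q1, b); M halts in state q1.

q1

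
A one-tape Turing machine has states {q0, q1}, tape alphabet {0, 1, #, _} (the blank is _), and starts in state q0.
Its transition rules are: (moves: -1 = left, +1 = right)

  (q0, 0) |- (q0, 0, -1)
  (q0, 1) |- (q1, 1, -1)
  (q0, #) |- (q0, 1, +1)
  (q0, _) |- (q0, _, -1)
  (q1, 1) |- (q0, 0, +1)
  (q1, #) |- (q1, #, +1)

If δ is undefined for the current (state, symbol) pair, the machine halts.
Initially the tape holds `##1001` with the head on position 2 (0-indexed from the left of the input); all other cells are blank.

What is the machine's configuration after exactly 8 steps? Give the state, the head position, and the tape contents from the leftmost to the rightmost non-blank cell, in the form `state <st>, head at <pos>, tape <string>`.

q0 | ##[1]001   read 1 → write 1, move -1, go to q1
q1 | #[#]1001   read # → write #, move +1, go to q1
q1 | ##[1]001   read 1 → write 0, move +1, go to q0
q0 | ##0[0]01   read 0 → write 0, move -1, go to q0
q0 | ##[0]001   read 0 → write 0, move -1, go to q0
q0 | #[#]0001   read # → write 1, move +1, go to q0
q0 | #1[0]001   read 0 → write 0, move -1, go to q0
q0 | #[1]0001   read 1 → write 1, move -1, go to q1
q1 | [#]10001
After 8 steps: state q1, head at 0, tape #10001.

state q1, head at 0, tape #10001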